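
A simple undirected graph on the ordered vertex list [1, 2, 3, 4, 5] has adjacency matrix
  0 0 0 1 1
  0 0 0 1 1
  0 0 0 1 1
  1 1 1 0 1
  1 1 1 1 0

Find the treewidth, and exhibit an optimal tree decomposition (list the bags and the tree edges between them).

Each bag holds 3 vertices, so the decomposition has width 2, which upper-bounds the treewidth. Conversely, {1, 4, 5} is a clique of size 3, and the vertices of any clique must share a bag in every tree decomposition; so some bag has ≥ 3 vertices and tw(G) ≥ 2. Hence tw(G) = 2 exactly.

Treewidth 2.
One optimal decomposition is:
Bags: B1 = {3, 4, 5}  B2 = {1, 4, 5}  B3 = {2, 4, 5}
Tree: B1–B2, B2–B3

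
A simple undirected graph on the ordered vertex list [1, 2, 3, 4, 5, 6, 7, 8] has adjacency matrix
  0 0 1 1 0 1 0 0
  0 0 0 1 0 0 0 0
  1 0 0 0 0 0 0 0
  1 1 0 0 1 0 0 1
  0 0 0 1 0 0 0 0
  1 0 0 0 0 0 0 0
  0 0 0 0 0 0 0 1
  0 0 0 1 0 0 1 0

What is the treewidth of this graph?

A width-1 tree decomposition is:
Bags: B1 = {4, 5}  B2 = {1, 4}  B3 = {1, 3}  B4 = {2, 4}  B5 = {4, 8}  B6 = {7, 8}  B7 = {1, 6}
Tree: B1–B2, B2–B3, B2–B4, B1–B5, B5–B6, B3–B7
Each bag holds 2 vertices, so the decomposition has width 1, which upper-bounds the treewidth. Any graph with an edge has treewidth ≥ 1, and G has the edge 4–5. The upper and lower bounds meet at 1, so that is the treewidth.

1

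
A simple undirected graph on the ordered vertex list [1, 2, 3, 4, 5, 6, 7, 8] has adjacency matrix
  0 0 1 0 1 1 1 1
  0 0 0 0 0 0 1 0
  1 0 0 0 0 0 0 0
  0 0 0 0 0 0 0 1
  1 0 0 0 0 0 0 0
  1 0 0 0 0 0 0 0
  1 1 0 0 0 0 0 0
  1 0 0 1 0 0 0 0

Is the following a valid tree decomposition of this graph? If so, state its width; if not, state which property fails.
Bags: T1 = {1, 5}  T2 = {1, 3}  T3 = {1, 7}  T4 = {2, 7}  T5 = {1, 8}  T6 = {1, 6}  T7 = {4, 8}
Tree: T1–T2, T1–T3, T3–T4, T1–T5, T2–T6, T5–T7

Yes; width 1.

Every vertex of G appears in some bag (union = {1, 2, 3, 4, 5, 6, 7, 8}); every edge is covered by a bag; and for each vertex v the set of bags containing v is connected in the bag tree. The decomposition is therefore valid. The largest bag has 2 vertices, so the width is 1.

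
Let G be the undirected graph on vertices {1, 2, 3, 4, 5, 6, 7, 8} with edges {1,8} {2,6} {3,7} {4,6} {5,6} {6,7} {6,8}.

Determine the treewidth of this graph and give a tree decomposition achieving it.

Each bag holds 2 vertices, so the decomposition has width 1, which upper-bounds the treewidth. G has an edge, so its treewidth is at least 1. The upper and lower bounds meet at 1, so that is the treewidth.

Treewidth 1.
Bags: B1 = {6, 8}  B2 = {4, 6}  B3 = {6, 7}  B4 = {3, 7}  B5 = {1, 8}  B6 = {5, 6}  B7 = {2, 6}
Tree: B1–B2, B1–B3, B3–B4, B1–B5, B1–B6, B2–B7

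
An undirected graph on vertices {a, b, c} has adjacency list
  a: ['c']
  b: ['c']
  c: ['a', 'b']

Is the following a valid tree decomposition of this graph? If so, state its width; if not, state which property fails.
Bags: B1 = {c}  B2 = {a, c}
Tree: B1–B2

A tree decomposition must satisfy three properties: every vertex lies in some bag; for every edge, both endpoints lie together in some bag; and for every vertex, the bags containing it form a connected subtree. Here vertex b appears in no bag, so the decomposition is invalid.

No — vertex b appears in no bag.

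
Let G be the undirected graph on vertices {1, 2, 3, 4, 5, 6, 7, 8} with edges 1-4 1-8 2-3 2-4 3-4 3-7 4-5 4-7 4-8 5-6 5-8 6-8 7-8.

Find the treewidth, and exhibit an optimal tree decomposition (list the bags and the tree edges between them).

Every bag has size at most 3, so the width is 3 − 1 = 2 and tw(G) ≤ 2. On the other hand G contains the 3-clique {1, 4, 8}. A clique must lie in a single bag of any decomposition, so no decomposition can have width below 2. The upper and lower bounds meet at 2, so that is the treewidth.

Treewidth 2.
Bags: B1 = {4, 7, 8}  B2 = {4, 5, 8}  B3 = {1, 4, 8}  B4 = {3, 4, 7}  B5 = {2, 3, 4}  B6 = {5, 6, 8}
Tree: B1–B2, B2–B3, B1–B4, B4–B5, B2–B6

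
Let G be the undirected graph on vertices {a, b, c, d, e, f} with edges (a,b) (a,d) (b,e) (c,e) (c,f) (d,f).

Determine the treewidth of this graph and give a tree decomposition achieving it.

Treewidth 2.
Bags: B1 = {a, b, e}  B2 = {a, c, e}  B3 = {a, c, f}  B4 = {a, d, f}
Tree: B1–B2, B2–B3, B3–B4

Each bag holds 3 vertices, so the decomposition has width 2, which upper-bounds the treewidth. The edges a–b–e–c–f–d–a form a cycle, so G is not a tree and its treewidth is at least 2. Combining the bounds, tw(G) = 2.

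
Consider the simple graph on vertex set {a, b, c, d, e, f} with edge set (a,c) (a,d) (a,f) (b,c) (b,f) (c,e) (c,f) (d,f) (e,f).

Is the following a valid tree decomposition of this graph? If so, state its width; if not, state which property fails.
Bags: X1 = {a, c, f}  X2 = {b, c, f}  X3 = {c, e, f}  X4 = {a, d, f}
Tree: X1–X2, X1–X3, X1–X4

Yes; width 2.

Checking the three conditions: (i) the bags cover all of {a, b, c, d, e, f}; (ii) for each edge, some bag contains both endpoints; (iii) the bags containing any fixed vertex form a subtree. All hold, so the decomposition is valid with width 3 − 1 = 2.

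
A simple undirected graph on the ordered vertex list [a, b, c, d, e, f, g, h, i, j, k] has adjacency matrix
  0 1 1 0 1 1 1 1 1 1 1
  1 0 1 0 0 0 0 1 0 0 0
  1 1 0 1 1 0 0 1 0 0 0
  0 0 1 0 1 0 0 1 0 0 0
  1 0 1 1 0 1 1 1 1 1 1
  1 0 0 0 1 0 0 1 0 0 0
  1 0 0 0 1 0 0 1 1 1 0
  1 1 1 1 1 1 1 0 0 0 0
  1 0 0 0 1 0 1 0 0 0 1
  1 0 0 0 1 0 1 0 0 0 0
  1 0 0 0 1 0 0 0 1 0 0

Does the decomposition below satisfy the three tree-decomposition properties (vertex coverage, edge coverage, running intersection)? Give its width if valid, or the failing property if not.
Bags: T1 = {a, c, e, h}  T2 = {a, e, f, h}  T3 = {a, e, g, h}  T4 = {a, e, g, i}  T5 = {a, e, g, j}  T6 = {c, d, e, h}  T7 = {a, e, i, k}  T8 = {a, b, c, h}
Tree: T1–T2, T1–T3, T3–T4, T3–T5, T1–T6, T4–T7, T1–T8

Yes; width 3.

Every vertex of G appears in some bag (union = {a, b, c, d, e, f, g, h, i, j, k}); every edge is covered by a bag; and for each vertex v the set of bags containing v is connected in the bag tree. The decomposition is therefore valid. The largest bag has 4 vertices, so the width is 3.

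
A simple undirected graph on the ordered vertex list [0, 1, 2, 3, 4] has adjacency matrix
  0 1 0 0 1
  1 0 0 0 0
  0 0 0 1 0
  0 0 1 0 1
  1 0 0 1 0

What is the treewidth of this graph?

A width-1 tree decomposition is:
Bags: B1 = {2, 3}  B2 = {3, 4}  B3 = {0, 4}  B4 = {0, 1}
Tree: B1–B2, B2–B3, B3–B4
The largest bag has 2 vertices, giving width 1; this decomposition certifies tw(G) ≤ 1. G has an edge, so its treewidth is at least 1. Therefore the treewidth is 1.

1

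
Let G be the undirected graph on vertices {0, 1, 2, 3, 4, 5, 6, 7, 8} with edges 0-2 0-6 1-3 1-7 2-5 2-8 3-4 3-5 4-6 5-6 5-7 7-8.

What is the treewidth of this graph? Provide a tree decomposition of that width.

Every bag has size at most 4, so the width is 4 − 1 = 3 and tw(G) ≤ 3. For the lower bound: the 4 vertex sets {0,4,6}, {3}, {5}, {1,2,7,8} are disjoint, each induces a connected subgraph, and every pair is joined by at least one edge of G. Contracting each set to a single vertex therefore yields K_{4} as a minor, and since treewidth is minor-monotone, tw(G) ≥ tw(K_{4}) = 3. Hence tw(G) = 3 exactly.

Treewidth 3.
Bags: B1 = {0, 3, 4, 6}  B2 = {0, 3, 5, 6}  B3 = {0, 2, 3, 5}  B4 = {1, 2, 3, 5}  B5 = {1, 2, 5, 7}  B6 = {1, 2, 7, 8}
Tree: B1–B2, B2–B3, B3–B4, B4–B5, B5–B6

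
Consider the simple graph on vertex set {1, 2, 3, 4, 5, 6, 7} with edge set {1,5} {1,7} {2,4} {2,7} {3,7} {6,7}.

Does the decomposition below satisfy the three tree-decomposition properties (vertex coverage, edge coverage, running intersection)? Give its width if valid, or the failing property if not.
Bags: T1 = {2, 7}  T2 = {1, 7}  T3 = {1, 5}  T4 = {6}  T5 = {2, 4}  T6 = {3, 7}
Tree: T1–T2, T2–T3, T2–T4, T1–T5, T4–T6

No — edge (7,6) lies in no bag.

A tree decomposition must satisfy three properties: every vertex lies in some bag; for every edge, both endpoints lie together in some bag; and for every vertex, the bags containing it form a connected subtree. Here edge (7,6) lies in no bag, so the decomposition is invalid.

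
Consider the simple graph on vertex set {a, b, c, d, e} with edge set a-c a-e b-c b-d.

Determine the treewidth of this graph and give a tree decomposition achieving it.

Treewidth 1.
One optimal decomposition is:
Bags: B1 = {a, e}  B2 = {a, c}  B3 = {b, c}  B4 = {b, d}
Tree: B1–B2, B2–B3, B3–B4

The largest bag has 2 vertices, giving width 1; this decomposition certifies tw(G) ≤ 1. G has an edge, so its treewidth is at least 1. Therefore the treewidth is 1.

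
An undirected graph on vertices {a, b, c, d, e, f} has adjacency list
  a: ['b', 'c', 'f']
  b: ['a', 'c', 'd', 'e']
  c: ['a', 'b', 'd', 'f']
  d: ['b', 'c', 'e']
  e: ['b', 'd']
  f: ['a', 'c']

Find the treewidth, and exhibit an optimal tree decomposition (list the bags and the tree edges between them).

Treewidth 2.
One optimal decomposition is:
Bags: B1 = {b, c, d}  B2 = {a, b, c}  B3 = {a, c, f}  B4 = {b, d, e}
Tree: B1–B2, B2–B3, B1–B4

Each bag holds 3 vertices, so the decomposition has width 2, which upper-bounds the treewidth. For the lower bound, the 3 vertices {b, d, e} are pairwise adjacent, and any tree decomposition puts a clique entirely inside one bag — forcing width ≥ 2. Hence tw(G) = 2 exactly.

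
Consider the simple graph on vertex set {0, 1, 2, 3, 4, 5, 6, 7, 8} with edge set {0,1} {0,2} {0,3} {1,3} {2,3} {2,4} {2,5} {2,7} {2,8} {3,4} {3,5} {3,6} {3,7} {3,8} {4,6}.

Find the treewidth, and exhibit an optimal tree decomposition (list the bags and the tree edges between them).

Treewidth 2.
One optimal decomposition is:
Bags: B1 = {0, 2, 3}  B2 = {2, 3, 5}  B3 = {2, 3, 4}  B4 = {2, 3, 7}  B5 = {0, 1, 3}  B6 = {3, 4, 6}  B7 = {2, 3, 8}
Tree: B1–B2, B1–B3, B3–B4, B1–B5, B3–B6, B2–B7

The largest bag has 3 vertices, giving width 2; this decomposition certifies tw(G) ≤ 2. For the lower bound, the 3 vertices {0, 1, 3} are pairwise adjacent, and any tree decomposition puts a clique entirely inside one bag — forcing width ≥ 2. The upper and lower bounds meet at 2, so that is the treewidth.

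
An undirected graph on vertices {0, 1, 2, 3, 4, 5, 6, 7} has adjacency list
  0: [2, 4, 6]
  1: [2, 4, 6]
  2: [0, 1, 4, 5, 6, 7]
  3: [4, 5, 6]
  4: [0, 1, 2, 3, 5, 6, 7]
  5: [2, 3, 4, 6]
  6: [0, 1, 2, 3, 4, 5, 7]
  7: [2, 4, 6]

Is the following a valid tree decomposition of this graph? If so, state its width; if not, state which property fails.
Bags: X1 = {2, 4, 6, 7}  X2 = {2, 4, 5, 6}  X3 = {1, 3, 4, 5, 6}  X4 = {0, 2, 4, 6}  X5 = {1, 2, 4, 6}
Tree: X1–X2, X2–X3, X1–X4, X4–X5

A tree decomposition must satisfy three properties: every vertex lies in some bag; for every edge, both endpoints lie together in some bag; and for every vertex, the bags containing it form a connected subtree. Here bags containing vertex 1 are not connected in the tree, so the decomposition is invalid.

No — bags containing vertex 1 are not connected in the tree.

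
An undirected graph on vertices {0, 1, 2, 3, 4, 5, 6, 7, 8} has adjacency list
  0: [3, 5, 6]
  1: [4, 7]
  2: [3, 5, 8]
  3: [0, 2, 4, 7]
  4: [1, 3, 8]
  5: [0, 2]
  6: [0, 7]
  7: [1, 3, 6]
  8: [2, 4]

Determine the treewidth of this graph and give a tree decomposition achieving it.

Every bag has size at most 4, so the width is 4 − 1 = 3 and tw(G) ≤ 3. For the lower bound: the 4 vertex sets {1,4,8}, {2}, {3}, {0,5,6,7} are disjoint, each induces a connected subgraph, and every pair is joined by at least one edge of G. Contracting each set to a single vertex therefore yields K_{4} as a minor, and since treewidth is minor-monotone, tw(G) ≥ tw(K_{4}) = 3. Combining the bounds, tw(G) = 3.

Treewidth 3.
Bags: B1 = {1, 2, 4, 8}  B2 = {1, 2, 3, 4}  B3 = {1, 2, 3, 7}  B4 = {2, 3, 5, 7}  B5 = {0, 3, 5, 7}  B6 = {0, 5, 6, 7}
Tree: B1–B2, B2–B3, B3–B4, B4–B5, B5–B6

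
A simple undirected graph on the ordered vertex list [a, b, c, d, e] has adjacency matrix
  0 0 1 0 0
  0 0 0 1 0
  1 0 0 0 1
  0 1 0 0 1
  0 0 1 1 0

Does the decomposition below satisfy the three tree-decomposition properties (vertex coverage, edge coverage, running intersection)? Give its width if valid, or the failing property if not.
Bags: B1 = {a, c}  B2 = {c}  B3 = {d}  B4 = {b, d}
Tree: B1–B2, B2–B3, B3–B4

A tree decomposition must satisfy three properties: every vertex lies in some bag; for every edge, both endpoints lie together in some bag; and for every vertex, the bags containing it form a connected subtree. Here vertex e appears in no bag, so the decomposition is invalid.

No — vertex e appears in no bag.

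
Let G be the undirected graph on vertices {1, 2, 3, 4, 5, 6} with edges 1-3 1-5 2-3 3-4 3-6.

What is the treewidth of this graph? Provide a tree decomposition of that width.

Every bag has size at most 2, so the width is 2 − 1 = 1 and tw(G) ≤ 1. Since G has at least one edge (e.g. 1–3), it is not an edgeless graph, so tw(G) ≥ 1. Hence tw(G) = 1 exactly.

Treewidth 1.
One such decomposition:
Bags: B1 = {1, 3}  B2 = {3, 4}  B3 = {2, 3}  B4 = {1, 5}  B5 = {3, 6}
Tree: B1–B2, B1–B3, B1–B4, B3–B5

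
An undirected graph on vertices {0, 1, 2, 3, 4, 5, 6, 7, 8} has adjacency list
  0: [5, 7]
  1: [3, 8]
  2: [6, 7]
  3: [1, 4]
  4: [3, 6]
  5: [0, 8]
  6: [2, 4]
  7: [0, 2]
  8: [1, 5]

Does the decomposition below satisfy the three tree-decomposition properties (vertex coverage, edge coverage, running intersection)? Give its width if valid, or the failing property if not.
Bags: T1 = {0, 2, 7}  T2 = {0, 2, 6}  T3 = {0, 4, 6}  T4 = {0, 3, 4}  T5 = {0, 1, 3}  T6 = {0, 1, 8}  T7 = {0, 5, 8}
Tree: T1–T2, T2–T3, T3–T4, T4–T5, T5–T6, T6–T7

Checking the three conditions: (i) the bags cover all of {0, 1, 2, 3, 4, 5, 6, 7, 8}; (ii) for each edge, some bag contains both endpoints; (iii) the bags containing any fixed vertex form a subtree. All hold, so the decomposition is valid with width 3 − 1 = 2.

Yes; width 2.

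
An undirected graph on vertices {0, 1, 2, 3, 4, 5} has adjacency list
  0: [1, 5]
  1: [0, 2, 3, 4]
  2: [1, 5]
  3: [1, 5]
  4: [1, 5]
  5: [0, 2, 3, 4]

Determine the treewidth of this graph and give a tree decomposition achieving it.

Treewidth 2.
Bags: B1 = {0, 1, 5}  B2 = {1, 2, 5}  B3 = {1, 3, 5}  B4 = {1, 4, 5}
Tree: B1–B2, B2–B3, B3–B4

Each bag holds 3 vertices, so the decomposition has width 2, which upper-bounds the treewidth. Since 1–0–5–2–1 is a cycle in G, G is not acyclic. Forests are exactly the graphs of treewidth ≤ 1, so tw(G) ≥ 2. Therefore the treewidth is 2.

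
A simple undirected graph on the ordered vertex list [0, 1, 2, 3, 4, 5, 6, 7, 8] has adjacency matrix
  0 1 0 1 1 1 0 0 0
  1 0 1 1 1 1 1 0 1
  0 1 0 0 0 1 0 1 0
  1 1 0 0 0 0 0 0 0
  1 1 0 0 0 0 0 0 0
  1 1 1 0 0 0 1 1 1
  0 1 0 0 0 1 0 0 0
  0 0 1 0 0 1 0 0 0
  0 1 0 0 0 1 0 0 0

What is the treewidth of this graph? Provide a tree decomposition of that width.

Every bag has size at most 3, so the width is 3 − 1 = 2 and tw(G) ≤ 2. Conversely, {0, 1, 3} is a clique of size 3, and the vertices of any clique must share a bag in every tree decomposition; so some bag has ≥ 3 vertices and tw(G) ≥ 2. Therefore the treewidth is 2.

Treewidth 2.
Bags: B1 = {0, 1, 3}  B2 = {0, 1, 5}  B3 = {1, 2, 5}  B4 = {2, 5, 7}  B5 = {1, 5, 8}  B6 = {1, 5, 6}  B7 = {0, 1, 4}
Tree: B1–B2, B2–B3, B3–B4, B2–B5, B2–B6, B1–B7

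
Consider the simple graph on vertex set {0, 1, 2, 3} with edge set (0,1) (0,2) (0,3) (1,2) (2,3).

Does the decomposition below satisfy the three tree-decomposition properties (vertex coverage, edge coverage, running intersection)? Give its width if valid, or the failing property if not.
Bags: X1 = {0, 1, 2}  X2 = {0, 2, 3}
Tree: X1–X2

Every vertex of G appears in some bag (union = {0, 1, 2, 3}); every edge is covered by a bag; and for each vertex v the set of bags containing v is connected in the bag tree. The decomposition is therefore valid. The largest bag has 3 vertices, so the width is 2.

Yes; width 2.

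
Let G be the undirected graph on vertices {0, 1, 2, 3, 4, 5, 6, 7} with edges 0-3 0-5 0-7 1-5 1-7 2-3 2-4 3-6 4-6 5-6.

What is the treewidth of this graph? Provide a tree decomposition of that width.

Each bag holds 3 vertices, so the decomposition has width 2, which upper-bounds the treewidth. The edges 2–4–6–3–2 form a cycle, so G is not a tree and its treewidth is at least 2. Combining the bounds, tw(G) = 2.

Treewidth 2.
One optimal decomposition is:
Bags: B1 = {2, 3, 4}  B2 = {3, 4, 6}  B3 = {0, 3, 6}  B4 = {0, 5, 6}  B5 = {0, 5, 7}  B6 = {1, 5, 7}
Tree: B1–B2, B2–B3, B3–B4, B4–B5, B5–B6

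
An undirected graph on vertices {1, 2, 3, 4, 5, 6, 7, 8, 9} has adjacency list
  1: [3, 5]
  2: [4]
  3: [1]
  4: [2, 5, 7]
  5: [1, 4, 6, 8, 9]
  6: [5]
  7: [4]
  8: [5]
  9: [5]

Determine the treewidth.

A width-1 tree decomposition is:
Bags: B1 = {5, 6}  B2 = {4, 5}  B3 = {4, 7}  B4 = {5, 8}  B5 = {1, 5}  B6 = {5, 9}  B7 = {1, 3}  B8 = {2, 4}
Tree: B1–B2, B2–B3, B2–B4, B2–B5, B4–B6, B5–B7, B3–B8
Every bag has size at most 2, so the width is 2 − 1 = 1 and tw(G) ≤ 1. Since G has at least one edge (e.g. 5–6), it is not an edgeless graph, so tw(G) ≥ 1. The upper and lower bounds meet at 1, so that is the treewidth.

1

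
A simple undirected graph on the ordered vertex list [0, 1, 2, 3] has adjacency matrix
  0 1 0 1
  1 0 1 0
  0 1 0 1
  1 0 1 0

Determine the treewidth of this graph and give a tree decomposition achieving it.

The largest bag has 3 vertices, giving width 2; this decomposition certifies tw(G) ≤ 2. The edges 0–3–2–1–0 form a cycle, so G is not a tree and its treewidth is at least 2. The upper and lower bounds meet at 2, so that is the treewidth.

Treewidth 2.
Bags: B1 = {0, 2, 3}  B2 = {0, 1, 2}
Tree: B1–B2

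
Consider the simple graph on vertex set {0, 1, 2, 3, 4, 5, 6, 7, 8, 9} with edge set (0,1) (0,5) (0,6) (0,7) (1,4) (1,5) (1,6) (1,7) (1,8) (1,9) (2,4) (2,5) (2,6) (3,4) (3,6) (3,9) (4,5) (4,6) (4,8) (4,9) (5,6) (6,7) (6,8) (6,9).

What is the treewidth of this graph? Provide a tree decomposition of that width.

The largest bag has 4 vertices, giving width 3; this decomposition certifies tw(G) ≤ 3. On the other hand G contains the 4-clique {0, 1, 5, 6}. A clique must lie in a single bag of any decomposition, so no decomposition can have width below 3. Combining the bounds, tw(G) = 3.

Treewidth 3.
Bags: B1 = {2, 4, 5, 6}  B2 = {1, 4, 5, 6}  B3 = {1, 4, 6, 9}  B4 = {3, 4, 6, 9}  B5 = {0, 1, 5, 6}  B6 = {1, 4, 6, 8}  B7 = {0, 1, 6, 7}
Tree: B1–B2, B2–B3, B3–B4, B2–B5, B3–B6, B5–B7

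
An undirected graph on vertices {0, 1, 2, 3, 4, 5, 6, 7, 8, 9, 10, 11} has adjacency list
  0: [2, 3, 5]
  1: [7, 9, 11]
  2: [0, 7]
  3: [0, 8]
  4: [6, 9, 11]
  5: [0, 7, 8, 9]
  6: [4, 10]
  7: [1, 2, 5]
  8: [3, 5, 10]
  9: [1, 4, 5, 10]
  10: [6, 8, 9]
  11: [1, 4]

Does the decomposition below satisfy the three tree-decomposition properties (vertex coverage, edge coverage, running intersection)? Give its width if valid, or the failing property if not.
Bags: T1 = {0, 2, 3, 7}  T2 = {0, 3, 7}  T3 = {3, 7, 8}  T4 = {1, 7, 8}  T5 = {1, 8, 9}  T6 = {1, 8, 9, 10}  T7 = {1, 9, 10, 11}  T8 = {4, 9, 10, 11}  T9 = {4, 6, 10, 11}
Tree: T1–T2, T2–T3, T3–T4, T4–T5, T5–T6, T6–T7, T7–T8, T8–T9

No — vertex 5 appears in no bag.

A tree decomposition must satisfy three properties: every vertex lies in some bag; for every edge, both endpoints lie together in some bag; and for every vertex, the bags containing it form a connected subtree. Here vertex 5 appears in no bag, so the decomposition is invalid.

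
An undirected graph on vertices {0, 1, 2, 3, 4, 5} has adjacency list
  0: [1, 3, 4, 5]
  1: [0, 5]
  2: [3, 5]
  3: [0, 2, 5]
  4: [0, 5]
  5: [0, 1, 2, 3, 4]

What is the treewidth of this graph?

A width-2 tree decomposition is:
Bags: B1 = {0, 4, 5}  B2 = {0, 3, 5}  B3 = {0, 1, 5}  B4 = {2, 3, 5}
Tree: B1–B2, B1–B3, B2–B4
The largest bag has 3 vertices, giving width 2; this decomposition certifies tw(G) ≤ 2. On the other hand G contains the 3-clique {0, 1, 5}. A clique must lie in a single bag of any decomposition, so no decomposition can have width below 2. Hence tw(G) = 2 exactly.

2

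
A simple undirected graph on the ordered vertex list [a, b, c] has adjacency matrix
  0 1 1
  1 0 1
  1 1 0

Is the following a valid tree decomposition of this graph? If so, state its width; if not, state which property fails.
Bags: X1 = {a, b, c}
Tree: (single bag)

Vertex coverage: the bags together contain {a, b, c}, the full vertex set. Edge coverage: each edge of G has both endpoints in at least one bag. Running intersection: for every vertex, the bags containing it form a connected subtree. All three properties hold, so this is a valid tree decomposition of width max|bag| − 1 = 2, and hence tw(G) ≤ 2.

Yes; width 2.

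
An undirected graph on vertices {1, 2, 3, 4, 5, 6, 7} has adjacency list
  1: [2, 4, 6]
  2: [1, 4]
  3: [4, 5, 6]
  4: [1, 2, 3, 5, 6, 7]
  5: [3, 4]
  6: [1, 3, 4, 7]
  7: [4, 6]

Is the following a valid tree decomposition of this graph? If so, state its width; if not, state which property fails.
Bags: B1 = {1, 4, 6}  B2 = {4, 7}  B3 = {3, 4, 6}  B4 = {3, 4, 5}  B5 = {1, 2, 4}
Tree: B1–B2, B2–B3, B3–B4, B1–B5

No — edge (6,7) lies in no bag.

A tree decomposition must satisfy three properties: every vertex lies in some bag; for every edge, both endpoints lie together in some bag; and for every vertex, the bags containing it form a connected subtree. Here edge (6,7) lies in no bag, so the decomposition is invalid.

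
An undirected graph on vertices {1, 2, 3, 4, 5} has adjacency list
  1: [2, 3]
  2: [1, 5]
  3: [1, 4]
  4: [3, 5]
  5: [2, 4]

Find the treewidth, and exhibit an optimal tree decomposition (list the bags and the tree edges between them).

Treewidth 2.
Bags: B1 = {1, 2, 5}  B2 = {1, 3, 5}  B3 = {3, 4, 5}
Tree: B1–B2, B2–B3

Each bag holds 3 vertices, so the decomposition has width 2, which upper-bounds the treewidth. The edges 5–2–1–3–4–5 form a cycle, so G is not a tree and its treewidth is at least 2. The upper and lower bounds meet at 2, so that is the treewidth.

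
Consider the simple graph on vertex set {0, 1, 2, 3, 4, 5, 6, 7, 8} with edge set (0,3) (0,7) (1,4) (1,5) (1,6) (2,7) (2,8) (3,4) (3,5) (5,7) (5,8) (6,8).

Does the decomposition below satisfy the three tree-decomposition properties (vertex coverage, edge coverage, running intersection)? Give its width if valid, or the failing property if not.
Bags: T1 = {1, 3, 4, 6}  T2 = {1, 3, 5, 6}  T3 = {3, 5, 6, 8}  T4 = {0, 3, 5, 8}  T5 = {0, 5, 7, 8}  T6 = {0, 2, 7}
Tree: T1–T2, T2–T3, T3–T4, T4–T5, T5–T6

A tree decomposition must satisfy three properties: every vertex lies in some bag; for every edge, both endpoints lie together in some bag; and for every vertex, the bags containing it form a connected subtree. Here edge (8,2) lies in no bag, so the decomposition is invalid.

No — edge (8,2) lies in no bag.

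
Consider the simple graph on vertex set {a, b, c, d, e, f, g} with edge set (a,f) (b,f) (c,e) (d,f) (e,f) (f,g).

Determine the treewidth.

1

A width-1 tree decomposition is:
Bags: B1 = {a, f}  B2 = {f, g}  B3 = {d, f}  B4 = {e, f}  B5 = {c, e}  B6 = {b, f}
Tree: B1–B2, B2–B3, B3–B4, B4–B5, B1–B6
The largest bag has 2 vertices, giving width 1; this decomposition certifies tw(G) ≤ 1. Since G has at least one edge (e.g. f–a), it is not an edgeless graph, so tw(G) ≥ 1. Hence tw(G) = 1 exactly.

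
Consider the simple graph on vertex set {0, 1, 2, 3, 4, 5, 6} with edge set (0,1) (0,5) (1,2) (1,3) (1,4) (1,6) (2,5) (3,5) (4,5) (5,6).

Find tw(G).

A width-2 tree decomposition is:
Bags: B1 = {1, 3, 5}  B2 = {0, 1, 5}  B3 = {1, 2, 5}  B4 = {1, 4, 5}  B5 = {1, 5, 6}
Tree: B1–B2, B2–B3, B3–B4, B4–B5
Each bag holds 3 vertices, so the decomposition has width 2, which upper-bounds the treewidth. For the lower bound, G contains the cycle 5–3–1–0–5, so G is not a forest; only forests have treewidth ≤ 1, hence tw(G) ≥ 2. Therefore the treewidth is 2.

2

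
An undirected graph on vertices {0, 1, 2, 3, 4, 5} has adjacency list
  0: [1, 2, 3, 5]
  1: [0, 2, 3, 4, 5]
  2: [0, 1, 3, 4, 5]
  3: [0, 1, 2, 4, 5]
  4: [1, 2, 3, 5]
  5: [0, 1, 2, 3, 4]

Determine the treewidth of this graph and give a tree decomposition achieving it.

Every bag has size at most 5, so the width is 5 − 1 = 4 and tw(G) ≤ 4. On the other hand G contains the 5-clique {0, 1, 2, 3, 5}. A clique must lie in a single bag of any decomposition, so no decomposition can have width below 4. Therefore the treewidth is 4.

Treewidth 4.
Bags: B1 = {0, 1, 2, 3, 5}  B2 = {1, 2, 3, 4, 5}
Tree: B1–B2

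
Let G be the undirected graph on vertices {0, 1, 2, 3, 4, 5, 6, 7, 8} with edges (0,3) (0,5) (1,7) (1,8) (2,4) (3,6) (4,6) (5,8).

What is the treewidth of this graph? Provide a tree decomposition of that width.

Treewidth 1.
Bags: B1 = {2, 4}  B2 = {4, 6}  B3 = {3, 6}  B4 = {0, 3}  B5 = {0, 5}  B6 = {5, 8}  B7 = {1, 8}  B8 = {1, 7}
Tree: B1–B2, B2–B3, B3–B4, B4–B5, B5–B6, B6–B7, B7–B8

Every bag has size at most 2, so the width is 2 − 1 = 1 and tw(G) ≤ 1. Any graph with an edge has treewidth ≥ 1, and G has the edge 2–4. Combining the bounds, tw(G) = 1.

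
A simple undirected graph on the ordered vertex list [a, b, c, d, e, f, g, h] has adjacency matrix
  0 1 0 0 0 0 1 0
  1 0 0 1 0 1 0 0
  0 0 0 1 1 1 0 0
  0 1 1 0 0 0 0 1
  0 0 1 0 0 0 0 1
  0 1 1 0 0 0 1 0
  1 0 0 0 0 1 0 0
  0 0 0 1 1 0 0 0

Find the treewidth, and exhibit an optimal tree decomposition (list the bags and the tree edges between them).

Treewidth 2.
Bags: B1 = {d, e, h}  B2 = {c, d, e}  B3 = {b, c, d}  B4 = {b, c, f}  B5 = {a, b, f}  B6 = {a, f, g}
Tree: B1–B2, B2–B3, B3–B4, B4–B5, B5–B6

Every bag has size at most 3, so the width is 3 − 1 = 2 and tw(G) ≤ 2. For the lower bound, G contains the cycle h–e–c–d–h, so G is not a forest; only forests have treewidth ≤ 1, hence tw(G) ≥ 2. The upper and lower bounds meet at 2, so that is the treewidth.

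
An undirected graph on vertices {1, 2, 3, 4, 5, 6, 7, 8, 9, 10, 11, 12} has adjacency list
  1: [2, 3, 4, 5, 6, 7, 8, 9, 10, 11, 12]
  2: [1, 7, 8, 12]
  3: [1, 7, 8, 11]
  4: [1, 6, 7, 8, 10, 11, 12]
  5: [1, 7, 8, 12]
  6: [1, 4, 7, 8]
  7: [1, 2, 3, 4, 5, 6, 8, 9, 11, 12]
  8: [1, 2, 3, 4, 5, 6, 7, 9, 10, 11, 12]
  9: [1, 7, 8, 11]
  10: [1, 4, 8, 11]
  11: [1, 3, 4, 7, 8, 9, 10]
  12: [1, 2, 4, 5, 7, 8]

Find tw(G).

4

A width-4 tree decomposition is:
Bags: B1 = {1, 4, 7, 8, 11}  B2 = {1, 4, 8, 10, 11}  B3 = {1, 4, 7, 8, 12}  B4 = {1, 3, 7, 8, 11}  B5 = {1, 5, 7, 8, 12}  B6 = {1, 7, 8, 9, 11}  B7 = {1, 2, 7, 8, 12}  B8 = {1, 4, 6, 7, 8}
Tree: B1–B2, B1–B3, B1–B4, B3–B5, B4–B6, B3–B7, B3–B8
The largest bag has 5 vertices, giving width 4; this decomposition certifies tw(G) ≤ 4. For the lower bound, the 5 vertices {1, 4, 8, 10, 11} are pairwise adjacent, and any tree decomposition puts a clique entirely inside one bag — forcing width ≥ 4. Combining the bounds, tw(G) = 4.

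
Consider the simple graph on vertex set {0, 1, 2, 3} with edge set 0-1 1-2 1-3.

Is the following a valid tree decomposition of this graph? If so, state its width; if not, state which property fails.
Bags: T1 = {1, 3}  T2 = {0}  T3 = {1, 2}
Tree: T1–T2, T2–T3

No — edge (1,0) lies in no bag.

A tree decomposition must satisfy three properties: every vertex lies in some bag; for every edge, both endpoints lie together in some bag; and for every vertex, the bags containing it form a connected subtree. Here edge (1,0) lies in no bag, so the decomposition is invalid.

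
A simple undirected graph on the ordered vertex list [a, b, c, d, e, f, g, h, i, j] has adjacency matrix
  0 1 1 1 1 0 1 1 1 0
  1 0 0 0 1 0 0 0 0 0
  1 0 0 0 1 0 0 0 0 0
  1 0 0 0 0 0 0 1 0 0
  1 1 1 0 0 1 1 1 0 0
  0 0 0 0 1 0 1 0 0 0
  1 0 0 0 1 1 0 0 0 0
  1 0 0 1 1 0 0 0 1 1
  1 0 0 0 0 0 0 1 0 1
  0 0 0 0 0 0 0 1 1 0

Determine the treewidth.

2

A width-2 tree decomposition is:
Bags: B1 = {a, e, h}  B2 = {a, d, h}  B3 = {a, b, e}  B4 = {a, e, g}  B5 = {e, f, g}  B6 = {a, c, e}  B7 = {a, h, i}  B8 = {h, i, j}
Tree: B1–B2, B1–B3, B3–B4, B4–B5, B1–B6, B1–B7, B7–B8
The largest bag has 3 vertices, giving width 2; this decomposition certifies tw(G) ≤ 2. On the other hand G contains the 3-clique {a, d, h}. A clique must lie in a single bag of any decomposition, so no decomposition can have width below 2. Combining the bounds, tw(G) = 2.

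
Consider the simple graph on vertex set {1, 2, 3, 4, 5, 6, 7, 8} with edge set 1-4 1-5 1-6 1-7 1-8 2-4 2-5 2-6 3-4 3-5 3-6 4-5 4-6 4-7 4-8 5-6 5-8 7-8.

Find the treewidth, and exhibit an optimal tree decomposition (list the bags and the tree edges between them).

The largest bag has 4 vertices, giving width 3; this decomposition certifies tw(G) ≤ 3. Conversely, {1, 4, 5, 8} is a clique of size 4, and the vertices of any clique must share a bag in every tree decomposition; so some bag has ≥ 4 vertices and tw(G) ≥ 3. Combining the bounds, tw(G) = 3.

Treewidth 3.
One such decomposition:
Bags: B1 = {2, 4, 5, 6}  B2 = {1, 4, 5, 6}  B3 = {1, 4, 5, 8}  B4 = {1, 4, 7, 8}  B5 = {3, 4, 5, 6}
Tree: B1–B2, B2–B3, B3–B4, B2–B5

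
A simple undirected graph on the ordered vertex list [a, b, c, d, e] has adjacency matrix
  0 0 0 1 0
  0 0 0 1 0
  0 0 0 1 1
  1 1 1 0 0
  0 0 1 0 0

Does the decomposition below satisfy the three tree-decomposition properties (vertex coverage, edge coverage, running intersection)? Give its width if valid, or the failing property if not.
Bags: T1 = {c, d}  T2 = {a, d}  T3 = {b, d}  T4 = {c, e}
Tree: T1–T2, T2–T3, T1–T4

Yes; width 1.

Vertex coverage: the bags together contain {a, b, c, d, e}, the full vertex set. Edge coverage: each edge of G has both endpoints in at least one bag. Running intersection: for every vertex, the bags containing it form a connected subtree. All three properties hold, so this is a valid tree decomposition of width max|bag| − 1 = 1, and hence tw(G) ≤ 1.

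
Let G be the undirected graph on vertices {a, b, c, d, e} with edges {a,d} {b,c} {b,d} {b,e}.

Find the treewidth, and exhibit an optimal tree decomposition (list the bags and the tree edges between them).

Treewidth 1.
One optimal decomposition is:
Bags: B1 = {b, d}  B2 = {a, d}  B3 = {b, c}  B4 = {b, e}
Tree: B1–B2, B1–B3, B1–B4

Each bag holds 2 vertices, so the decomposition has width 1, which upper-bounds the treewidth. Any graph with an edge has treewidth ≥ 1, and G has the edge d–b. Therefore the treewidth is 1.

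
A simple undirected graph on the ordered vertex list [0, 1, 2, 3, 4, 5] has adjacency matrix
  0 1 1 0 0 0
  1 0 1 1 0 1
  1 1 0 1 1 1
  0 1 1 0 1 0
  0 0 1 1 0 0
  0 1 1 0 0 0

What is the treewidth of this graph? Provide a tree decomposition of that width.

Treewidth 2.
Bags: B1 = {1, 2, 3}  B2 = {2, 3, 4}  B3 = {1, 2, 5}  B4 = {0, 1, 2}
Tree: B1–B2, B1–B3, B3–B4

Each bag holds 3 vertices, so the decomposition has width 2, which upper-bounds the treewidth. For the lower bound, the 3 vertices {0, 1, 2} are pairwise adjacent, and any tree decomposition puts a clique entirely inside one bag — forcing width ≥ 2. Combining the bounds, tw(G) = 2.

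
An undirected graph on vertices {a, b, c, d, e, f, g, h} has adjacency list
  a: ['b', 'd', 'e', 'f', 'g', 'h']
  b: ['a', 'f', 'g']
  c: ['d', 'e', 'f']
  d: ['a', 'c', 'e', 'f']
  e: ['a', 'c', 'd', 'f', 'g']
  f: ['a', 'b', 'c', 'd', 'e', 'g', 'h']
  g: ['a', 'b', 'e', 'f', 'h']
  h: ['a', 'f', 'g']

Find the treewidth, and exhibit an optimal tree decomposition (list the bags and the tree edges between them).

Treewidth 3.
One such decomposition:
Bags: B1 = {a, e, f, g}  B2 = {a, f, g, h}  B3 = {a, d, e, f}  B4 = {c, d, e, f}  B5 = {a, b, f, g}
Tree: B1–B2, B1–B3, B3–B4, B1–B5

Every bag has size at most 4, so the width is 4 − 1 = 3 and tw(G) ≤ 3. On the other hand G contains the 4-clique {c, d, e, f}. A clique must lie in a single bag of any decomposition, so no decomposition can have width below 3. The upper and lower bounds meet at 3, so that is the treewidth.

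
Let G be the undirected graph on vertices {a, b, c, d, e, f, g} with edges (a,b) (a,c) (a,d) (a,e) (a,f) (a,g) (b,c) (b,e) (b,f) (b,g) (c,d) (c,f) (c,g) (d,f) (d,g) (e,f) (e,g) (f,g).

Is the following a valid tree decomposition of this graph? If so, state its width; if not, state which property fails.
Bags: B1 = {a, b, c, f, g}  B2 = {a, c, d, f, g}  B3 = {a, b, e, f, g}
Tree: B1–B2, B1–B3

Yes; width 4.

Vertex coverage: the bags together contain {a, b, c, d, e, f, g}, the full vertex set. Edge coverage: each edge of G has both endpoints in at least one bag. Running intersection: for every vertex, the bags containing it form a connected subtree. All three properties hold, so this is a valid tree decomposition of width max|bag| − 1 = 4, and hence tw(G) ≤ 4.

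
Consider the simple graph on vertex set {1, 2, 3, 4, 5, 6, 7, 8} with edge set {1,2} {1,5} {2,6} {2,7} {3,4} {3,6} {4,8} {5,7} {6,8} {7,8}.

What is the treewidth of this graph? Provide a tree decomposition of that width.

Every bag has size at most 3, so the width is 3 − 1 = 2 and tw(G) ≤ 2. The edges 4–3–6–8–4 form a cycle, so G is not a tree and its treewidth is at least 2. The upper and lower bounds meet at 2, so that is the treewidth.

Treewidth 2.
One optimal decomposition is:
Bags: B1 = {3, 4, 8}  B2 = {3, 6, 8}  B3 = {6, 7, 8}  B4 = {2, 6, 7}  B5 = {2, 5, 7}  B6 = {1, 2, 5}
Tree: B1–B2, B2–B3, B3–B4, B4–B5, B5–B6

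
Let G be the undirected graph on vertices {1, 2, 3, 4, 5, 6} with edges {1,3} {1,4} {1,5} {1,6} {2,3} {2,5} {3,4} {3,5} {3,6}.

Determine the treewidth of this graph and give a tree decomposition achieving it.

The largest bag has 3 vertices, giving width 2; this decomposition certifies tw(G) ≤ 2. Conversely, {1, 3, 4} is a clique of size 3, and the vertices of any clique must share a bag in every tree decomposition; so some bag has ≥ 3 vertices and tw(G) ≥ 2. The upper and lower bounds meet at 2, so that is the treewidth.

Treewidth 2.
One optimal decomposition is:
Bags: B1 = {1, 3, 5}  B2 = {1, 3, 6}  B3 = {1, 3, 4}  B4 = {2, 3, 5}
Tree: B1–B2, B1–B3, B1–B4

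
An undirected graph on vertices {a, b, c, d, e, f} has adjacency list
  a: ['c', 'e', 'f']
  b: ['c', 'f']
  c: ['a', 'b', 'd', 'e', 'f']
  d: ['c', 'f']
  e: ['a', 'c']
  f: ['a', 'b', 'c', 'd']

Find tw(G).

A width-2 tree decomposition is:
Bags: B1 = {c, d, f}  B2 = {a, c, f}  B3 = {b, c, f}  B4 = {a, c, e}
Tree: B1–B2, B1–B3, B2–B4
Each bag holds 3 vertices, so the decomposition has width 2, which upper-bounds the treewidth. On the other hand G contains the 3-clique {a, c, e}. A clique must lie in a single bag of any decomposition, so no decomposition can have width below 2. Hence tw(G) = 2 exactly.

2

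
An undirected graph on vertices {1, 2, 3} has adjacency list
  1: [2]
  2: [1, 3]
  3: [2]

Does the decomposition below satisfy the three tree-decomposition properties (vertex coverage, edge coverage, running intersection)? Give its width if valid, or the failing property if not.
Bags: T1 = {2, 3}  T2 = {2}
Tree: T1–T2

No — vertex 1 appears in no bag.

A tree decomposition must satisfy three properties: every vertex lies in some bag; for every edge, both endpoints lie together in some bag; and for every vertex, the bags containing it form a connected subtree. Here vertex 1 appears in no bag, so the decomposition is invalid.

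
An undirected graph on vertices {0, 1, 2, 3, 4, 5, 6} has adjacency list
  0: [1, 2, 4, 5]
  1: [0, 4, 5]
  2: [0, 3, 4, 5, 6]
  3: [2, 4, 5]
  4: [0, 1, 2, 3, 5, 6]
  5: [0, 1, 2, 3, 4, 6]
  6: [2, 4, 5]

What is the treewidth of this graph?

3

A width-3 tree decomposition is:
Bags: B1 = {0, 2, 4, 5}  B2 = {2, 4, 5, 6}  B3 = {2, 3, 4, 5}  B4 = {0, 1, 4, 5}
Tree: B1–B2, B2–B3, B1–B4
The largest bag has 4 vertices, giving width 3; this decomposition certifies tw(G) ≤ 3. Conversely, {0, 1, 4, 5} is a clique of size 4, and the vertices of any clique must share a bag in every tree decomposition; so some bag has ≥ 4 vertices and tw(G) ≥ 3. Hence tw(G) = 3 exactly.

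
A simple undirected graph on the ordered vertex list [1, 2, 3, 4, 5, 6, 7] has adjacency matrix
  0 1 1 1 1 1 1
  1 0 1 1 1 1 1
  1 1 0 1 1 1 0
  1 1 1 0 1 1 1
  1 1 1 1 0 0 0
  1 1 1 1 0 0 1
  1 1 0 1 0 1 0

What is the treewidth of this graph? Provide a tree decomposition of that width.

Every bag has size at most 5, so the width is 5 − 1 = 4 and tw(G) ≤ 4. For the lower bound, the 5 vertices {1, 2, 3, 4, 5} are pairwise adjacent, and any tree decomposition puts a clique entirely inside one bag — forcing width ≥ 4. The upper and lower bounds meet at 4, so that is the treewidth.

Treewidth 4.
One such decomposition:
Bags: B1 = {1, 2, 3, 4, 6}  B2 = {1, 2, 4, 6, 7}  B3 = {1, 2, 3, 4, 5}
Tree: B1–B2, B1–B3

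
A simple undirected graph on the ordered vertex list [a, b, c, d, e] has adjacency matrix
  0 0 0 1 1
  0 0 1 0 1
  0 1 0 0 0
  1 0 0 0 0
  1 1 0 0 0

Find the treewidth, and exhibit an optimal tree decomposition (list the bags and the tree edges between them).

Treewidth 1.
One optimal decomposition is:
Bags: B1 = {b, c}  B2 = {b, e}  B3 = {a, e}  B4 = {a, d}
Tree: B1–B2, B2–B3, B3–B4

Every bag has size at most 2, so the width is 2 − 1 = 1 and tw(G) ≤ 1. G has an edge, so its treewidth is at least 1. The upper and lower bounds meet at 1, so that is the treewidth.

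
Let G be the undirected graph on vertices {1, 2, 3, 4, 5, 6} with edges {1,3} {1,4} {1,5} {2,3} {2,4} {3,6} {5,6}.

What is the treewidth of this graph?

2

A width-2 tree decomposition is:
Bags: B1 = {2, 3, 4}  B2 = {1, 3, 4}  B3 = {1, 3, 6}  B4 = {1, 5, 6}
Tree: B1–B2, B2–B3, B3–B4
Each bag holds 3 vertices, so the decomposition has width 2, which upper-bounds the treewidth. The edges 2–4–1–3–2 form a cycle, so G is not a tree and its treewidth is at least 2. Therefore the treewidth is 2.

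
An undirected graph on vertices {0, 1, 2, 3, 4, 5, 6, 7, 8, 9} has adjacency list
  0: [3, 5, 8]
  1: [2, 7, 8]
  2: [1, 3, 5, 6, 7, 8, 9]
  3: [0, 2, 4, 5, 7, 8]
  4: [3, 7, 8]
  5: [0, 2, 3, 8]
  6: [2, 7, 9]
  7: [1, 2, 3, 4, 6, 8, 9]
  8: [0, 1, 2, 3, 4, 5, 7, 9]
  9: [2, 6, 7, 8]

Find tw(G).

3

A width-3 tree decomposition is:
Bags: B1 = {2, 3, 7, 8}  B2 = {2, 7, 8, 9}  B3 = {3, 4, 7, 8}  B4 = {1, 2, 7, 8}  B5 = {2, 3, 5, 8}  B6 = {2, 6, 7, 9}  B7 = {0, 3, 5, 8}
Tree: B1–B2, B1–B3, B1–B4, B1–B5, B2–B6, B5–B7
Each bag holds 4 vertices, so the decomposition has width 3, which upper-bounds the treewidth. For the lower bound, the 4 vertices {0, 3, 5, 8} are pairwise adjacent, and any tree decomposition puts a clique entirely inside one bag — forcing width ≥ 3. Hence tw(G) = 3 exactly.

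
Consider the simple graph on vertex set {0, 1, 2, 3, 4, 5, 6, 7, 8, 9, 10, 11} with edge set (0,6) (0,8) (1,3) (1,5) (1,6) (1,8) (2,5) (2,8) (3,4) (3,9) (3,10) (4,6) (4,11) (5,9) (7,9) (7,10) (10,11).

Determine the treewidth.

A width-3 tree decomposition is:
Bags: B1 = {7, 9, 10, 11}  B2 = {3, 9, 10, 11}  B3 = {3, 4, 9, 11}  B4 = {3, 4, 5, 9}  B5 = {1, 3, 4, 5}  B6 = {1, 4, 5, 6}  B7 = {1, 2, 5, 6}  B8 = {1, 2, 6, 8}  B9 = {0, 2, 6, 8}
Tree: B1–B2, B2–B3, B3–B4, B4–B5, B5–B6, B6–B7, B7–B8, B8–B9
The largest bag has 4 vertices, giving width 3; this decomposition certifies tw(G) ≤ 3. For the lower bound: the 4 vertex sets {7,10,11}, {9}, {3}, {1,4,5,6} are disjoint, each induces a connected subgraph, and every pair is joined by at least one edge of G. Contracting each set to a single vertex therefore yields K_{4} as a minor, and since treewidth is minor-monotone, tw(G) ≥ tw(K_{4}) = 3. The upper and lower bounds meet at 3, so that is the treewidth.

3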